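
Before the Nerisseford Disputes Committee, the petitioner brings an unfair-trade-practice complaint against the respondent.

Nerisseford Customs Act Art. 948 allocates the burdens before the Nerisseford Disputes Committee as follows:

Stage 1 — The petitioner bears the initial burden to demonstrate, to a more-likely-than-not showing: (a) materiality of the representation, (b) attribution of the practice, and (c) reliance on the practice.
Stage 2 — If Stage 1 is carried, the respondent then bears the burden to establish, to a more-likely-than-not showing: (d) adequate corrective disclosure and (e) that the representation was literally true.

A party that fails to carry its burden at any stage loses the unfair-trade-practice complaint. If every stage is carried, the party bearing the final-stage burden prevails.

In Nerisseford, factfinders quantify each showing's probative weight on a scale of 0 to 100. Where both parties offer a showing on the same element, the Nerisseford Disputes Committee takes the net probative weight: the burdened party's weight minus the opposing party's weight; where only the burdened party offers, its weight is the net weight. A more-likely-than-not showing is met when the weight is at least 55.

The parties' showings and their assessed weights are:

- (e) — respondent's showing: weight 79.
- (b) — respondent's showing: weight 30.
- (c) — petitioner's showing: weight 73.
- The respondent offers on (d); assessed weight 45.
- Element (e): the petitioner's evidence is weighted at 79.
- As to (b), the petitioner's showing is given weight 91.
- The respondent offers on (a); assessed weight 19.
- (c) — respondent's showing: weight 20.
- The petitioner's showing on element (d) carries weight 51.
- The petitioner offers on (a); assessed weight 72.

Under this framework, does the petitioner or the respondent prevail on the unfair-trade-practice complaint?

respondent

Stage 1 (petitioner, a more-likely-than-not showing, weight is at least 55): (a) net 72−19=53 < 55 — fails; (b) net 91−30=61 ≥ 55 — meets; (c) net 73−20=53 < 55 — fails.
  Stage 1 not carried; the petitioner fails its burden.
So the respondent prevails.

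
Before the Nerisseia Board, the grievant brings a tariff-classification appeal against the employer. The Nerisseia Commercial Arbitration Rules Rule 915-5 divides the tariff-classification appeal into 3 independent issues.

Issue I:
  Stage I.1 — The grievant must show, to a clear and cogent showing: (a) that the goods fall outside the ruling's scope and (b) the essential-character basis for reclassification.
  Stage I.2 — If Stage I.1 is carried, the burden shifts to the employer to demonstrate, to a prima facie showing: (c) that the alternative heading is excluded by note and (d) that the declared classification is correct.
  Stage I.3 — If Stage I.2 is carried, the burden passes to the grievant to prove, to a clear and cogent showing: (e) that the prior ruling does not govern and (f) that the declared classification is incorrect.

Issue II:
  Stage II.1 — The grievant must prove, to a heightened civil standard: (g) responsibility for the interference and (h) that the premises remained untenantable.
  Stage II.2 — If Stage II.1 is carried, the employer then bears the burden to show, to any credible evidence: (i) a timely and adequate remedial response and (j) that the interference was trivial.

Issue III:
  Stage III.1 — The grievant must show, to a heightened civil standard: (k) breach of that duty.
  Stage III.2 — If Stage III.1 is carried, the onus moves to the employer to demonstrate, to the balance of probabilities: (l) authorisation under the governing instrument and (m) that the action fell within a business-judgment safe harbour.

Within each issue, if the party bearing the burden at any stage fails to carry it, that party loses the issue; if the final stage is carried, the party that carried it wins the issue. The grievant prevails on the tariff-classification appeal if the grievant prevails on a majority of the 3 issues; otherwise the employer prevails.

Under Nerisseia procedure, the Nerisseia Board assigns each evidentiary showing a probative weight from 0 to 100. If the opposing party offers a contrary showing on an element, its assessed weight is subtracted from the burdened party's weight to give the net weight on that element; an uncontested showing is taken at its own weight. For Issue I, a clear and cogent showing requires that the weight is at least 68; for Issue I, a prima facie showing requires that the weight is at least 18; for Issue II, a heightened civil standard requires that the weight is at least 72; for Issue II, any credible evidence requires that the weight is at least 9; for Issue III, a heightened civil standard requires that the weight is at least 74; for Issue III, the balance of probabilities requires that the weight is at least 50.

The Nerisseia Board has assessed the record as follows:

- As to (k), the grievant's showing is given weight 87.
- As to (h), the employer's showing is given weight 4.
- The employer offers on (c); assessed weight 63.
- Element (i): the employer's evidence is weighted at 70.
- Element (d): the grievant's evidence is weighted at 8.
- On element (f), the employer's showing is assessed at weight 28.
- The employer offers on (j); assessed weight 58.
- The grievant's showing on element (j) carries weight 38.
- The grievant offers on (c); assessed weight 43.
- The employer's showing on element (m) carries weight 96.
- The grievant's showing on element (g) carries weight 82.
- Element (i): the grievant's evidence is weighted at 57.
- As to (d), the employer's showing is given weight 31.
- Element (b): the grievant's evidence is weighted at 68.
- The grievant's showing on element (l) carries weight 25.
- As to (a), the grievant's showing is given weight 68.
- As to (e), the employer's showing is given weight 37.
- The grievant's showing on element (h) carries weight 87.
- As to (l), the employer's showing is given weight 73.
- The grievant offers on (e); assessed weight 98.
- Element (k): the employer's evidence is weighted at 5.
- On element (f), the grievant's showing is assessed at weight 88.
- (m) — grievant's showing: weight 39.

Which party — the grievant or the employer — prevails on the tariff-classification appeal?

employer

— Issue I —
At Stage I.1 the grievant must meet a clear and cogent showing (weight is at least 68): on (a) the weight is 68, ≥ 68, so (a) meets the standard; on (b) the weight is 68, which does reach 68, so (b) meets the standard.
  Stage I.1 carried; the burden shifts to the employer.
At Stage I.2 the employer must meet a prima facie showing (weight is at least 18): on (c) the weight is 63 less the opposing 43 gives net 20, which does reach 18, so (c) meets the standard; on (d) the weight is 31 less the opposing 8 gives net 23, ≥ 18, so (d) meets the standard.
  The employer carries Stage I.2; the grievant now bears the burden.
At Stage I.3 the grievant must meet a clear and cogent showing (weight is at least 68): on (e) the weight is 98 less the opposing 37 gives net 61, which does not reach 68, so (e) does not meet the standard; on (f) the weight is 88 less the opposing 28 gives net 60, which does not reach 68, so (f) does not meet the standard.
  Stage I.3 not carried; the grievant fails its burden.
The employer prevails on this issue.
— Issue II —
Stage II.1 — burden on grievant; standard: a heightened civil standard (weight is at least 72).
    (g): 82 ≥ 72 [met]
    (h): 87 − 4 = 83 ≥ 72 [met]
  Stage II.1 carried; the burden shifts to the employer.
Stage II.2 — burden on employer; standard: any credible evidence (weight is at least 9).
    (i): 70 − 57 = 13 ≥ 9 [met]
    (j): 58 − 38 = 20 ≥ 9 [met]
  The employer carries the last stage.
Every stage carried; the employer prevails on this issue.
— Issue III —
Stage III.1 (grievant, a heightened civil standard, weight is at least 74): (k) net 87−5=82 ≥ 74 — meets.
  The grievant carries Stage III.1; the employer now bears the burden.
Stage III.2 (employer, the balance of probabilities, weight is at least 50): (l) net 73−25=48 < 50 — fails; (m) net 96−39=57 ≥ 50 — meets.
  Not every element is met, so the employer fails to carry Stage III.2.
So the grievant prevails on this issue.
Per-issue: Issue I → employer; Issue II → employer; Issue III → grievant. The grievant must prevail on a majority of issues; overall, the employer prevails.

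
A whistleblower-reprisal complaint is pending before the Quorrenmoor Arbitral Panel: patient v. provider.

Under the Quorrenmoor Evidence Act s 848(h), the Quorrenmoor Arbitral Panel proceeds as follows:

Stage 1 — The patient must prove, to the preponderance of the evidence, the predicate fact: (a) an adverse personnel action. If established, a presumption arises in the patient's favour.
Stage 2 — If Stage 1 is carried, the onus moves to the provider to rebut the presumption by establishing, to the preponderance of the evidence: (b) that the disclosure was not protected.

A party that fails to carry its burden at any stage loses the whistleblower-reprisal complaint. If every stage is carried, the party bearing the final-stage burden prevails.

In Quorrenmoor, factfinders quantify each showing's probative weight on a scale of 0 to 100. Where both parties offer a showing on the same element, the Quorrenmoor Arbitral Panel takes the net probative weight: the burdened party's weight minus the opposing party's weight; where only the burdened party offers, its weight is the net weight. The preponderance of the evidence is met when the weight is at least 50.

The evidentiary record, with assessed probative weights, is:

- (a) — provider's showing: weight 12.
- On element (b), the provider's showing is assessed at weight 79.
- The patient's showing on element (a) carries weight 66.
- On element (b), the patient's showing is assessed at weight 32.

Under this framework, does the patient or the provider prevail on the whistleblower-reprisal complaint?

patient

Stage 1 — burden on patient; standard: the preponderance of the evidence (weight is at least 50).
    (a): 66 − 12 = 54 ≥ 50 [met]
  Stage 1 is satisfied; the onus moves to the provider.
Stage 2 — burden on provider; standard: the preponderance of the evidence (weight is at least 50).
    (b): 79 − 32 = 47 < 50 [not met]
  The provider does not carry Stage 2.
The patient prevails.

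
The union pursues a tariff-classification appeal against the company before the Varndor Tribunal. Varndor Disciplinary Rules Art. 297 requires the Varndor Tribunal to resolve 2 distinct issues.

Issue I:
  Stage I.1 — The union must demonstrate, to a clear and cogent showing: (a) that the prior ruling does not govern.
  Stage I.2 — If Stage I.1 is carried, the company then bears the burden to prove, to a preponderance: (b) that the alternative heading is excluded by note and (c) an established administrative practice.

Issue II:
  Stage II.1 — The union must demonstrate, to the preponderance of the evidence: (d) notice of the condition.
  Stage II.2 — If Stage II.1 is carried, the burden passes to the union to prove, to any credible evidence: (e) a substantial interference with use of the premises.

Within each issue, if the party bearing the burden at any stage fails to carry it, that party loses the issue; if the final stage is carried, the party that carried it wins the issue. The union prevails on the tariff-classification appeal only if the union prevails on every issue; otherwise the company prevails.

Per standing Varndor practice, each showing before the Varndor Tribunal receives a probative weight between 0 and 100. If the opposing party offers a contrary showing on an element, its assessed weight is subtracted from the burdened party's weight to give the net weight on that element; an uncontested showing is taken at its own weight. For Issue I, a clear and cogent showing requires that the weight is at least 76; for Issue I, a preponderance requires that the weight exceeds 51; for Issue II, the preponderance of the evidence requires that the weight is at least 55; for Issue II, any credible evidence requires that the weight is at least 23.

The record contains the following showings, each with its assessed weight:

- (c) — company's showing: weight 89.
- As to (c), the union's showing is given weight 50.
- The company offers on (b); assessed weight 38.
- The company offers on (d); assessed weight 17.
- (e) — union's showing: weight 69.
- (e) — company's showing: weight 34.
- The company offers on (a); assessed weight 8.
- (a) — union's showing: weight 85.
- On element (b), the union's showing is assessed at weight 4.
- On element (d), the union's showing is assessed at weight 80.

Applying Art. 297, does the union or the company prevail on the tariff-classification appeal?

union

— Issue I —
At Stage I.1 the union must meet a clear and cogent showing (weight is at least 76): on (a) the weight is 85 less the opposing 8 gives net 77, which does reach 76, so (a) meets the standard.
  Stage I.1 is satisfied; the onus moves to the company.
At Stage I.2 the company must meet a preponderance (weight exceeds 51): on (b) the weight is 38 less the opposing 4 gives net 34, which does not exceed 51, so (b) does not meet the standard; on (c) the weight is 89 less the opposing 50 gives net 39, ≤ 51, so (c) does not meet the standard.
  The company does not carry Stage I.2.
The union prevails on this issue.
— Issue II —
Stage II.1 (union, the preponderance of the evidence, weight is at least 55): (d) net 80−17=63 ≥ 55 — meets.
  All elements met. The union retains the burden for Stage II.2.
Stage II.2 (union, any credible evidence, weight is at least 23): (e) net 69−34=35 ≥ 23 — meets.
  All elements met at the final stage.
All stages carried — the union prevails on this issue.
Per-issue: Issue I → union; Issue II → union. The union must prevail on every issue; overall, the union prevails.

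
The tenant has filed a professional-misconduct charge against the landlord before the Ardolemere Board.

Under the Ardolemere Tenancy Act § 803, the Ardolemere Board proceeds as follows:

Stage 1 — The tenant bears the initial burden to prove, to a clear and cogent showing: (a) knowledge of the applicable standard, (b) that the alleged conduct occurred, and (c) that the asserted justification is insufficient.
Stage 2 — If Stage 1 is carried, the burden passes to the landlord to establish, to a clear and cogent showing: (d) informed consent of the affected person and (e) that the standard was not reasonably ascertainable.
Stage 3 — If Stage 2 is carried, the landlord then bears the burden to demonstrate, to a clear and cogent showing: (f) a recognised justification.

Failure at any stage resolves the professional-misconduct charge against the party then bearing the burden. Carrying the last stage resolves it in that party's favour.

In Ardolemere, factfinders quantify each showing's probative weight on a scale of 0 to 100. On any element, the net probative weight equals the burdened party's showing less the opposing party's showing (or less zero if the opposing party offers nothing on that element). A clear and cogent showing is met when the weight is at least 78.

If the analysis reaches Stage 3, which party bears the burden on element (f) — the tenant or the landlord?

landlord

Stage 3's rule assigns the burden to the landlord (to a clear and cogent showing).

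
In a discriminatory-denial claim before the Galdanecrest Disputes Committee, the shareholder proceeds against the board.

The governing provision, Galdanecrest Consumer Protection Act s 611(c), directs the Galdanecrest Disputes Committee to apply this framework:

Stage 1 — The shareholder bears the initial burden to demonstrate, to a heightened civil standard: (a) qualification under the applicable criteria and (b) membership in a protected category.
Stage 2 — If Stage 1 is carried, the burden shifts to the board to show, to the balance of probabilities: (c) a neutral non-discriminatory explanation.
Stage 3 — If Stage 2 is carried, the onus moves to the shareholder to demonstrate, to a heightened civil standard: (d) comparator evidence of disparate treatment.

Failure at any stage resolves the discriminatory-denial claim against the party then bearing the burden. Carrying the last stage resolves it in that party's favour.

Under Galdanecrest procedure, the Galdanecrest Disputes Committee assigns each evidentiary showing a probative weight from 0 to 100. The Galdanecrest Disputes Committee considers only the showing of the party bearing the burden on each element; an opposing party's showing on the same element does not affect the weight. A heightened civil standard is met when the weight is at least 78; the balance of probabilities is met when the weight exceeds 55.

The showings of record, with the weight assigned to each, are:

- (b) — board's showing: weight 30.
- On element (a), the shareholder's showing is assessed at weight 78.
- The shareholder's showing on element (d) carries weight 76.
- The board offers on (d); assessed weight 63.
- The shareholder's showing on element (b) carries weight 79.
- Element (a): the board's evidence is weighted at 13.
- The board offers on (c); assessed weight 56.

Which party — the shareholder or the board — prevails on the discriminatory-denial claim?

Stage 1 — burden on shareholder; standard: a heightened civil standard (weight is at least 78).
    (a): 78 (board's 13 disregarded) ≥ 78 [met]
    (b): 79 (board's 30 disregarded) ≥ 78 [met]
  Stage 1 carried; the burden shifts to the board.
Stage 2 — burden on board; standard: the balance of probabilities (weight exceeds 55).
    (c): 56 > 55 [met]
  All elements met. The burden passes to the shareholder.
Stage 3 — burden on shareholder; standard: a heightened civil standard (weight is at least 78).
    (d): 76 (board's 63 disregarded) < 78 [not met]
  Stage 3 not carried; the shareholder fails its burden.
The board prevails.

board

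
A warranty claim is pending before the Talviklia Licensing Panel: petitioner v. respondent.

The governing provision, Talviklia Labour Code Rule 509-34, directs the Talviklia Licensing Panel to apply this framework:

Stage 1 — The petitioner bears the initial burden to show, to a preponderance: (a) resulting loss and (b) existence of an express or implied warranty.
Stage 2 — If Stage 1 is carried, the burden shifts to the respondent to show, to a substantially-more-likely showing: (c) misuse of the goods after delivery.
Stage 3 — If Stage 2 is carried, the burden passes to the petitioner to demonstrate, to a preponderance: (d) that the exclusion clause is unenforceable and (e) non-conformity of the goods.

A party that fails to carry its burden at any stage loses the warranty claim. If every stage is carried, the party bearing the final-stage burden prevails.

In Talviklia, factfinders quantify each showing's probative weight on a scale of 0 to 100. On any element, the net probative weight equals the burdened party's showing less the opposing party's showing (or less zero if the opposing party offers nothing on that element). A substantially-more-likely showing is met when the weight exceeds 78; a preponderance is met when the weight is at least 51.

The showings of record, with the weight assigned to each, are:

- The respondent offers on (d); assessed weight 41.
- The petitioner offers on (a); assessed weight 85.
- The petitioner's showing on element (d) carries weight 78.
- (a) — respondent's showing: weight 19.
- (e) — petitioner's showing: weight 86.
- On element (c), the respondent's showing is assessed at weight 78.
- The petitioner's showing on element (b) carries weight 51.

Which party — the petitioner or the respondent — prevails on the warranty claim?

Stage 1 — burden on petitioner; standard: a preponderance (weight is at least 51).
    (a): 85 − 19 = 66 ≥ 51 [met]
    (b): 51 ≥ 51 [met]
  Stage 1 carried; the burden shifts to the respondent.
Stage 2 — burden on respondent; standard: a substantially-more-likely showing (weight exceeds 78).
    (c): 78 ≤ 78 [not met]
  Stage 2 not carried; the respondent fails its burden.
The analysis ends at Stage 2; the petitioner prevails.

petitioner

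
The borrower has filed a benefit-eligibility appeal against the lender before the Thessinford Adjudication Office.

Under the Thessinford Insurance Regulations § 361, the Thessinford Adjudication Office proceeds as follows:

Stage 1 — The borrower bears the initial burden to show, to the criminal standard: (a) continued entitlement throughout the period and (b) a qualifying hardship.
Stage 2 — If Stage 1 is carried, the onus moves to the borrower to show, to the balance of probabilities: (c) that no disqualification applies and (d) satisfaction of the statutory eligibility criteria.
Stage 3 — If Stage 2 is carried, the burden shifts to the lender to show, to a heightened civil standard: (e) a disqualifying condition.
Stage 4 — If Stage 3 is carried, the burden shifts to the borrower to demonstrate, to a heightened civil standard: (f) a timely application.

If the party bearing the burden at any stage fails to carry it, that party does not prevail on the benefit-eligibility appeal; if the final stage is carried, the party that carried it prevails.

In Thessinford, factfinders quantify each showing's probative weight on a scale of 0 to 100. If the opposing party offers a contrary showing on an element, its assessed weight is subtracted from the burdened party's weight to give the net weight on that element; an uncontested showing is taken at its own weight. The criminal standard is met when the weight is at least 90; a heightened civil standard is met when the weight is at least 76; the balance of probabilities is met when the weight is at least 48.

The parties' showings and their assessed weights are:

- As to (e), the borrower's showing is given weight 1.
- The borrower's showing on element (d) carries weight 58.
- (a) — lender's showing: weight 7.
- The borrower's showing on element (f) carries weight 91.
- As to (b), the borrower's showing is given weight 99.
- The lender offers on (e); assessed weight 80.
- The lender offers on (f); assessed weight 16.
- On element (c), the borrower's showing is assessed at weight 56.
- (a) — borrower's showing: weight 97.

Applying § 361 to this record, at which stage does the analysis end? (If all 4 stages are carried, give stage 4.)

At Stage 1 the borrower must meet the criminal standard (weight is at least 90): on (a) the weight is 97 less the opposing 7 gives net 90, ≥ 90, so (a) meets the standard; on (b) the weight is 99, which does reach 90, so (b) meets the standard.
  Stage 1 carried; the burden remains with the borrower.
At Stage 2 the borrower must meet the balance of probabilities (weight is at least 48): on (c) the weight is 56, ≥ 48, so (c) meets the standard; on (d) the weight is 58, ≥ 48, so (d) meets the standard.
  The borrower carries Stage 2; the lender now bears the burden.
At Stage 3 the lender must meet a heightened civil standard (weight is at least 76): on (e) the weight is 80 less the opposing 1 gives net 79, ≥ 76, so (e) meets the standard.
  All elements met. The burden passes to the borrower.
At Stage 4 the borrower must meet a heightened civil standard (weight is at least 76): on (f) the weight is 91 less the opposing 16 gives net 75, which does not reach 76, so (f) does not meet the standard.
  The borrower does not carry Stage 4.
The analysis ends at Stage 4; the lender prevails.

stage 4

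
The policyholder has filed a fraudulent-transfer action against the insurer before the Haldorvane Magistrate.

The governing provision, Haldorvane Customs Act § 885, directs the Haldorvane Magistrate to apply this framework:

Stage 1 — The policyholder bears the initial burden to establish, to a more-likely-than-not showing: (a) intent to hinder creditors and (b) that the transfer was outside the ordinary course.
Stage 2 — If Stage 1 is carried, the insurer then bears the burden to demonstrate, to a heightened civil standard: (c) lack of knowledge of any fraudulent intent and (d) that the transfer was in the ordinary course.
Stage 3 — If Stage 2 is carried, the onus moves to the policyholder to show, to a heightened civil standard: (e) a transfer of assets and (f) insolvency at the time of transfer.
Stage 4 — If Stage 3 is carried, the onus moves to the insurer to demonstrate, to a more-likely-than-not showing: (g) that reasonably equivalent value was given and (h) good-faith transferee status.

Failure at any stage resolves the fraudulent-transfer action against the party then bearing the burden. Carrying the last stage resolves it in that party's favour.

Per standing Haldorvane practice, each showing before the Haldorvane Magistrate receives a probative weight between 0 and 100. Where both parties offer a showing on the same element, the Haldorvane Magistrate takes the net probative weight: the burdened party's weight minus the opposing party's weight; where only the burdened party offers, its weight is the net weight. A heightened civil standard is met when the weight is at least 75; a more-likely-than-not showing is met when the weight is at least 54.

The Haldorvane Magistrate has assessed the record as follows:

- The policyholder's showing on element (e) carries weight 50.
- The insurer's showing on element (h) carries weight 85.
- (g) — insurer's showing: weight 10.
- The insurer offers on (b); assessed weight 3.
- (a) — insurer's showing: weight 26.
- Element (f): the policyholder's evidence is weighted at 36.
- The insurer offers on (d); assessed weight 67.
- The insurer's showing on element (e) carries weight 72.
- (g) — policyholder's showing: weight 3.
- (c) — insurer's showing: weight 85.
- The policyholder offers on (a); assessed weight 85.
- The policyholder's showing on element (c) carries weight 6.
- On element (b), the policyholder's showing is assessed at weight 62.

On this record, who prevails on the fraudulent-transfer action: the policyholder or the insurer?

policyholder

At Stage 1 the policyholder must meet a more-likely-than-not showing (weight is at least 54): on (a) the weight is 85 less the opposing 26 gives net 59, which does reach 54, so (a) meets the standard; on (b) the weight is 62 less the opposing 3 gives net 59, ≥ 54, so (b) meets the standard.
  All elements met. The burden passes to the insurer.
At Stage 2 the insurer must meet a heightened civil standard (weight is at least 75): on (c) the weight is 85 less the opposing 6 gives net 79, ≥ 75, so (c) meets the standard; on (d) the weight is 67, which does not reach 75, so (d) does not meet the standard.
  Not every element is met, so the insurer fails to carry Stage 2.
So the policyholder prevails.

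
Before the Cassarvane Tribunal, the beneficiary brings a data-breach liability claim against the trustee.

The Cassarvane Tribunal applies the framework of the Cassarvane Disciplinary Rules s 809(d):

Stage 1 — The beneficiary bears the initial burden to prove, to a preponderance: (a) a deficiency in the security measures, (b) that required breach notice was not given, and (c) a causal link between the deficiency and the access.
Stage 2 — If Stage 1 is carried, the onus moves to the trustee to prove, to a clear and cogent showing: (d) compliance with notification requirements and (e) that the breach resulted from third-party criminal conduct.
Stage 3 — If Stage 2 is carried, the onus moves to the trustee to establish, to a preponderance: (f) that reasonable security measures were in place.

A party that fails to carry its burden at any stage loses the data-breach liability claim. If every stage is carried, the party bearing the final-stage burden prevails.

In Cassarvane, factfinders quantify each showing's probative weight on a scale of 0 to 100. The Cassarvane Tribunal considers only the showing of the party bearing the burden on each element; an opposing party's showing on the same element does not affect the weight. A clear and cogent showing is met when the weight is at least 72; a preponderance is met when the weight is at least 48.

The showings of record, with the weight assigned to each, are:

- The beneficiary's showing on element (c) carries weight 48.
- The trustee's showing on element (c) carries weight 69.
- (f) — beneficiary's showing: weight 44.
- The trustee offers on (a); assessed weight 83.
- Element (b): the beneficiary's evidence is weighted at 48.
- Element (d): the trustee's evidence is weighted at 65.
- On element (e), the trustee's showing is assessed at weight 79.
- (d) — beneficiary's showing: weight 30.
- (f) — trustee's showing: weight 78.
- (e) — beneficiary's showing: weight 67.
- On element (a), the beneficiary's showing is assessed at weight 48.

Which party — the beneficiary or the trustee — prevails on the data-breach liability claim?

beneficiary

At Stage 1 the beneficiary must meet a preponderance (weight is at least 48): on (a) the weight is 48 (the trustee's 83 is given no effect), ≥ 48, so (a) meets the standard; on (b) the weight is 48, which does reach 48, so (b) meets the standard; on (c) the weight is 48 (the trustee's 69 is given no effect), ≥ 48, so (c) meets the standard.
  Stage 1 carried; the burden shifts to the trustee.
At Stage 2 the trustee must meet a clear and cogent showing (weight is at least 72): on (d) the weight is 65 (the beneficiary's 30 is given no effect), which does not reach 72, so (d) does not meet the standard; on (e) the weight is 79 (the beneficiary's 67 is given no effect), ≥ 72, so (e) meets the standard.
  The trustee does not carry Stage 2.
So the beneficiary prevails.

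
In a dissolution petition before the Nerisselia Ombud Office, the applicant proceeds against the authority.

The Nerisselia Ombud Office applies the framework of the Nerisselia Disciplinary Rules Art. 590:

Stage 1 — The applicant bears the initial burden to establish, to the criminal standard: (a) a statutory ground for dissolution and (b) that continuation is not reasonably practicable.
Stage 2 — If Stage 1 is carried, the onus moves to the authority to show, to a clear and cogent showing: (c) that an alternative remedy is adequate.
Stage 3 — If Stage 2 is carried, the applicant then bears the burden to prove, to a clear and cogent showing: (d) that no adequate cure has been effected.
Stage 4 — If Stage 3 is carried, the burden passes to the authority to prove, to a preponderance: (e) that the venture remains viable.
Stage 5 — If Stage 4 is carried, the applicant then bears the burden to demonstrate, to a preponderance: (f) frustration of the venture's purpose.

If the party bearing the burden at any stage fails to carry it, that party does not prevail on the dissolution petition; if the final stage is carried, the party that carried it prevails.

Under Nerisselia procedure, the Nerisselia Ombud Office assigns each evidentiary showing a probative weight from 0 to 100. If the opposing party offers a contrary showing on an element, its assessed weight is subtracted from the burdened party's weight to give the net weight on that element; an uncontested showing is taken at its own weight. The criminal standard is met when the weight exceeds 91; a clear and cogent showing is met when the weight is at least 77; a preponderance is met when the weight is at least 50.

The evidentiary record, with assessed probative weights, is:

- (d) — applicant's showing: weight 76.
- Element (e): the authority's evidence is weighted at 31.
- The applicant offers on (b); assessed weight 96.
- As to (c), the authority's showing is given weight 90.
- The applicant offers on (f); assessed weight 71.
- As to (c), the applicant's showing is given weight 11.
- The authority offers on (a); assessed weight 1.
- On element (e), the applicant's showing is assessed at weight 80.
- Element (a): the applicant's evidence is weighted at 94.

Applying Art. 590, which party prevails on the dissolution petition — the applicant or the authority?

authority

Stage 1 (applicant, the criminal standard, weight exceeds 91): (a) net 94−1=93 > 91 — meets; (b) 96 > 91 — meets.
  Stage 1 carried; the burden shifts to the authority.
Stage 2 (authority, a clear and cogent showing, weight is at least 77): (c) net 90−11=79 ≥ 77 — meets.
  The authority carries Stage 2; the applicant now bears the burden.
Stage 3 (applicant, a clear and cogent showing, weight is at least 77): (d) 76 < 77 — fails.
  Not every element is met, so the applicant fails to carry Stage 3.
The analysis ends at Stage 3; the authority prevails.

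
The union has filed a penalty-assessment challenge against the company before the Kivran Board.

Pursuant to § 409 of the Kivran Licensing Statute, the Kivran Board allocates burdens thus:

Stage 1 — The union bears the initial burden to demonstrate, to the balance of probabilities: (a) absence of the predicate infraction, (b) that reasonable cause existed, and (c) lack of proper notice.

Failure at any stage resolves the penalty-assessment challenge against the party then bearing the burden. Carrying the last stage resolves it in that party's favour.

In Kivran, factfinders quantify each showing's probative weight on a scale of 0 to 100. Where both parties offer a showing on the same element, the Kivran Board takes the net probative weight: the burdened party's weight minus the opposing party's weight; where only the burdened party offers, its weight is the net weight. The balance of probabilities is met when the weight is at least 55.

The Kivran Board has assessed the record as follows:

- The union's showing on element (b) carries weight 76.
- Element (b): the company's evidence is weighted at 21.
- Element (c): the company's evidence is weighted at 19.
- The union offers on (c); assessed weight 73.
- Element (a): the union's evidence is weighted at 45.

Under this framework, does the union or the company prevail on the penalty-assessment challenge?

company

At Stage 1 the union must meet the balance of probabilities (weight is at least 55): on (a) the weight is 45, < 55, so (a) does not meet the standard; on (b) the weight is 76 less the opposing 21 gives net 55, ≥ 55, so (b) meets the standard; on (c) the weight is 73 less the opposing 19 gives net 54, which does not reach 55, so (c) does not meet the standard.
  Not every element is met, so the union fails to carry Stage 1.
So the company prevails.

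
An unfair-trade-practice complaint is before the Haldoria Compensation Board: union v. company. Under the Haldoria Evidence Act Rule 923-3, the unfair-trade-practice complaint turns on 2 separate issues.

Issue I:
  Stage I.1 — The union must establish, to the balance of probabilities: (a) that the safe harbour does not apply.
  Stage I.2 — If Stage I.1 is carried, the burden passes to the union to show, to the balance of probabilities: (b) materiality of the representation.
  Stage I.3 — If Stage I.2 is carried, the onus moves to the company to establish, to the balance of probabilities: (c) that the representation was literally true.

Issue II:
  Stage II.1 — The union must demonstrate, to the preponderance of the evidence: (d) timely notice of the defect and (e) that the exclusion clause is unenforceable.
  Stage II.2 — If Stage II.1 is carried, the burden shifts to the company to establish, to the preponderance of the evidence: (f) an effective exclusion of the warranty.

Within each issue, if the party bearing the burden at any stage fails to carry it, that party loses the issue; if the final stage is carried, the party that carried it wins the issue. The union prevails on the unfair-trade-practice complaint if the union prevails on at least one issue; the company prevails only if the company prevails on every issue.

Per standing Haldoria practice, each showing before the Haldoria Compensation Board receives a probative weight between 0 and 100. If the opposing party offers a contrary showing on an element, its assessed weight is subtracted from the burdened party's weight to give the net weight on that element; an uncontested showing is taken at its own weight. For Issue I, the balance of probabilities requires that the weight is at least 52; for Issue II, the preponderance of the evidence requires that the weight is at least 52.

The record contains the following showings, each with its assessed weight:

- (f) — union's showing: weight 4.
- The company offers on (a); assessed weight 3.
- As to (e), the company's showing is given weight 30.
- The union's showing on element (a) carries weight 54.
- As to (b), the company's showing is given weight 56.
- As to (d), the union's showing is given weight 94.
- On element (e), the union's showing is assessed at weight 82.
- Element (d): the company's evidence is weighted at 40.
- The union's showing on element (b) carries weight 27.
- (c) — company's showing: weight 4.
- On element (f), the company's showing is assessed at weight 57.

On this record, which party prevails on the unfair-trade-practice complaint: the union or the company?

— Issue I —
Stage I.1 — burden on union; standard: the balance of probabilities (weight is at least 52).
    (a): 54 − 3 = 51 < 52 [not met]
  Stage I.1 not carried; the union fails its burden.
So the company prevails on this issue.
— Issue II —
Stage II.1 (union, the preponderance of the evidence, weight is at least 52): (d) net 94−40=54 ≥ 52 — meets; (e) net 82−30=52 ≥ 52 — meets.
  Stage II.1 is satisfied; the onus moves to the company.
Stage II.2 (company, the preponderance of the evidence, weight is at least 52): (f) net 57−4=53 ≥ 52 — meets.
  All elements met at the final stage.
With every stage satisfied, the company prevails on this issue.
Per-issue: Issue I → company; Issue II → company. The union must prevail on at least one issue; overall, the company prevails.

company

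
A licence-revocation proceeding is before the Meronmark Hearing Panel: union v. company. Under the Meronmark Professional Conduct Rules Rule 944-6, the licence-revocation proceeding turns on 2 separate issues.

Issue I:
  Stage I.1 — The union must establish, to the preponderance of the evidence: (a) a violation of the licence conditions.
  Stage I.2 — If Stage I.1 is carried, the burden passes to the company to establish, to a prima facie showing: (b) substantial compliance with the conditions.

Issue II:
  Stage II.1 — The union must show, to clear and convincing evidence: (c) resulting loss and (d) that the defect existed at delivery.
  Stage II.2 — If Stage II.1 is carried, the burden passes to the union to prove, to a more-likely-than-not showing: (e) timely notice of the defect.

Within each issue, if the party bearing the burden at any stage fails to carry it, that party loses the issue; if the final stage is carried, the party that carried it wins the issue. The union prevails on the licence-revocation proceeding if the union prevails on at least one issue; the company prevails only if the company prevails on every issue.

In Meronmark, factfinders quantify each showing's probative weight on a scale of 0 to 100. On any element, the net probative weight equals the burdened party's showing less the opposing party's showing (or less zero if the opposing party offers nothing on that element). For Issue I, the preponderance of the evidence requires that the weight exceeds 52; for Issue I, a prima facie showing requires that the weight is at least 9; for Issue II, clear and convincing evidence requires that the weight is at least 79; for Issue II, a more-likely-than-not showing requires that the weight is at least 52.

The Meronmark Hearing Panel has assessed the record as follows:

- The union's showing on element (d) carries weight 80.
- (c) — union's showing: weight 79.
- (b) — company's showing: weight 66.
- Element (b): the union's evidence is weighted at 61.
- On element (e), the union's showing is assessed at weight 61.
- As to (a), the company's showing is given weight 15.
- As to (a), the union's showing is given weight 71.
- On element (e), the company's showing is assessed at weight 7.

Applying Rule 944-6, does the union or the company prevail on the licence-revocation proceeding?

— Issue I —
At Stage I.1 the union must meet the preponderance of the evidence (weight exceeds 52): on (a) the weight is 71 less the opposing 15 gives net 56, which does exceed 52, so (a) meets the standard.
  Stage I.1 carried; the burden shifts to the company.
At Stage I.2 the company must meet a prima facie showing (weight is at least 9): on (b) the weight is 66 less the opposing 61 gives net 5, which does not reach 9, so (b) does not meet the standard.
  Stage I.2 not carried; the company fails its burden.
The analysis ends at Stage I.2; the union prevails on this issue.
— Issue II —
At Stage II.1 the union must meet clear and convincing evidence (weight is at least 79): on (c) the weight is 79, which does reach 79, so (c) meets the standard; on (d) the weight is 80, ≥ 79, so (d) meets the standard.
  All elements met. The union retains the burden for Stage II.2.
At Stage II.2 the union must meet a more-likely-than-not showing (weight is at least 52): on (e) the weight is 61 less the opposing 7 gives net 54, which does reach 52, so (e) meets the standard.
  The union carries the last stage.
With every stage satisfied, the union prevails on this issue.
Per-issue: Issue I → union; Issue II → union. The union must prevail on at least one issue; overall, the union prevails.

union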